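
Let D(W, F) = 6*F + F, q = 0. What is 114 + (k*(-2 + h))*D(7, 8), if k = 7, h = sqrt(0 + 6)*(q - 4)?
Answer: -670 - 1568*sqrt(6) ≈ -4510.8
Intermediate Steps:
D(W, F) = 7*F
h = -4*sqrt(6) (h = sqrt(0 + 6)*(0 - 4) = sqrt(6)*(-4) = -4*sqrt(6) ≈ -9.7980)
114 + (k*(-2 + h))*D(7, 8) = 114 + (7*(-2 - 4*sqrt(6)))*(7*8) = 114 + (-14 - 28*sqrt(6))*56 = 114 + (-784 - 1568*sqrt(6)) = -670 - 1568*sqrt(6)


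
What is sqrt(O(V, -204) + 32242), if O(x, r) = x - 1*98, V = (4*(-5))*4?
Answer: 8*sqrt(501) ≈ 179.06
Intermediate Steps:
V = -80 (V = -20*4 = -80)
O(x, r) = -98 + x (O(x, r) = x - 98 = -98 + x)
sqrt(O(V, -204) + 32242) = sqrt((-98 - 80) + 32242) = sqrt(-178 + 32242) = sqrt(32064) = 8*sqrt(501)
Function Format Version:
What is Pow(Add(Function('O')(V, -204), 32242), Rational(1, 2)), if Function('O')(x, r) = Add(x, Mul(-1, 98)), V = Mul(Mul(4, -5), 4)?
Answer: Mul(8, Pow(501, Rational(1, 2))) ≈ 179.06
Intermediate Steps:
V = -80 (V = Mul(-20, 4) = -80)
Function('O')(x, r) = Add(-98, x) (Function('O')(x, r) = Add(x, -98) = Add(-98, x))
Pow(Add(Function('O')(V, -204), 32242), Rational(1, 2)) = Pow(Add(Add(-98, -80), 32242), Rational(1, 2)) = Pow(Add(-178, 32242), Rational(1, 2)) = Pow(32064, Rational(1, 2)) = Mul(8, Pow(501, Rational(1, 2)))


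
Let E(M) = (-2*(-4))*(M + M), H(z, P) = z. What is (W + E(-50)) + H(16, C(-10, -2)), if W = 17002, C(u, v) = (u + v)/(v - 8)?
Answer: 16218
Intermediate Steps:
C(u, v) = (u + v)/(-8 + v)
E(M) = 16*M (E(M) = 8*(2*M) = 16*M)
(W + E(-50)) + H(16, C(-10, -2)) = (17002 + 16*(-50)) + 16 = (17002 - 800) + 16 = 16202 + 16 = 16218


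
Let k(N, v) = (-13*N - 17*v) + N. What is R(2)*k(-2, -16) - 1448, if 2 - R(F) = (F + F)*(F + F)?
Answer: -5592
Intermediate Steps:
k(N, v) = -17*v - 12*N (k(N, v) = (-17*v - 13*N) + N = -17*v - 12*N)
R(F) = 2 - 4*F**2 (R(F) = 2 - (F + F)*(F + F) = 2 - 2*F*2*F = 2 - 4*F**2)
R(2)*k(-2, -16) - 1448 = (2 - 4*2**2)*(-17*(-16) - 12*(-2)) - 1448 = (2 - 4*4)*(272 + 24) - 1448 = (2 - 16)*296 - 1448 = -14*296 - 1448 = -4144 - 1448 = -5592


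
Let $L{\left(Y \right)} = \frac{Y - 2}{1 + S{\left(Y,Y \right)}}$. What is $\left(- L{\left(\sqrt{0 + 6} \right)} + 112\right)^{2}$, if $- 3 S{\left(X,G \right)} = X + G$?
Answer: $\frac{320362}{25} - \frac{1132 \sqrt{6}}{25} \approx 12704.0$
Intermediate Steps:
$S{\left(X,G \right)} = - \frac{G}{3} - \frac{X}{3}$ ($S{\left(X,G \right)} = - \frac{X + G}{3} = - \frac{G + X}{3} = - \frac{G}{3} - \frac{X}{3}$)
$L{\left(Y \right)} = \frac{-2 + Y}{1 - \frac{2 Y}{3}}$ ($L{\left(Y \right)} = \frac{Y - 2}{1 - \frac{2 Y}{3}} = \frac{-2 + Y}{1 - \frac{2 Y}{3}}$)
$\left(- L{\left(\sqrt{0 + 6} \right)} + 112\right)^{2} = \left(- \frac{3 \left(-2 + \sqrt{0 + 6}\right)}{3 - 2 \sqrt{0 + 6}} + 112\right)^{2} = \left(- \frac{3 \left(-2 + \sqrt{6}\right)}{3 - 2 \sqrt{6}} + 112\right)^{2} = \left(112 - \frac{3 \left(-2 + \sqrt{6}\right)}{3 - 2 \sqrt{6}}\right)^{2}$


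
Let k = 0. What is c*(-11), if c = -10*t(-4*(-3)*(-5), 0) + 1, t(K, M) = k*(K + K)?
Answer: -11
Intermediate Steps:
t(K, M) = 0 (t(K, M) = 0*(K + K) = 0*(2*K) = 0)
c = 1 (c = -10*0 + 1 = 0 + 1 = 1)
c*(-11) = 1*(-11) = -11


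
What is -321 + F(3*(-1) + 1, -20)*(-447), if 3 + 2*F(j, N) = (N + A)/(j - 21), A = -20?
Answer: -1803/46 ≈ -39.196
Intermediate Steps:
F(j, N) = -3/2 + (-20 + N)/(2*(-21 + j)) (F(j, N) = -3/2 + ((N - 20)/(j - 21))/2 = -3/2 + ((-20 + N)/(-21 + j))/2 = -3/2 + (-20 + N)/(2*(-21 + j)))
-321 + F(3*(-1) + 1, -20)*(-447) = -321 + ((43 - 20 - 3*(3*(-1) + 1))/(2*(-21 + (3*(-1) + 1))))*(-447) = -321 + ((43 - 20 - 3*(-3 + 1))/(2*(-21 + (-3 + 1))))*(-447) = -321 + ((43 - 20 - 3*(-2))/(2*(-21 - 2)))*(-447) = -321 + ((1/2)*(43 - 20 + 6)/(-23))*(-447) = -321 + ((1/2)*(-1/23)*29)*(-447) = -321 - 29/46*(-447) = -321 + 12963/46 = -1803/46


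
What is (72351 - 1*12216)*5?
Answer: 300675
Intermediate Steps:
(72351 - 1*12216)*5 = (72351 - 12216)*5 = 60135*5 = 300675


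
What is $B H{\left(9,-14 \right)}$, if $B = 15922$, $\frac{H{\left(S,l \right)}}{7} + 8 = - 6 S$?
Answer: $-6910148$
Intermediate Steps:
$H{\left(S,l \right)} = -56 - 42 S$ ($H{\left(S,l \right)} = -56 + 7 \left(- 6 S\right) = -56 - 42 S$)
$B H{\left(9,-14 \right)} = 15922 \left(-56 - 378\right) = 15922 \left(-434\right) = -6910148$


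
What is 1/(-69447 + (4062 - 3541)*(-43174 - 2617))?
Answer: -1/23926558 ≈ -4.1795e-8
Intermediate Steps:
1/(-69447 + (4062 - 3541)*(-43174 - 2617)) = 1/(-69447 + 521*(-45791)) = 1/(-69447 - 23857111) = 1/(-23926558) = -1/23926558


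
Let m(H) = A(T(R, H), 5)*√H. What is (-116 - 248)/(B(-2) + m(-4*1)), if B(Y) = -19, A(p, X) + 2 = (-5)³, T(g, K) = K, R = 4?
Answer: 6916/64877 - 92456*I/64877 ≈ 0.1066 - 1.4251*I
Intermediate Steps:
A(p, X) = -127 (A(p, X) = -2 + (-5)³ = -2 - 125 = -127)
m(H) = -127*√H
(-116 - 248)/(B(-2) + m(-4*1)) = (-116 - 248)/(-19 - 127*2*I) = -364/(-19 - 254*I) = -364*(-19 + 254*I)/64877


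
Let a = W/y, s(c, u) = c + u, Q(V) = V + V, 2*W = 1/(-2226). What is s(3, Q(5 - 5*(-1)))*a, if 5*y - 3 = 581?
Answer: -115/2599968 ≈ -4.4231e-5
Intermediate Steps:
y = 584/5 (y = ⅗ + (⅕)*581 = ⅗ + 581/5 = 584/5 ≈ 116.80)
W = -1/4452 (W = (½)/(-2226) = (½)*(-1/2226) = -1/4452 ≈ -0.00022462)
Q(V) = 2*V
a = -5/2599968 (a = -1/(4452*584/5) = -1/4452*5/584 = -5/2599968 ≈ -1.9231e-6)
s(3, Q(5 - 5*(-1)))*a = (3 + 2*(5 - 5*(-1)))*(-5/2599968) = (3 + 2*(5 + 5))*(-5/2599968) = (3 + 2*10)*(-5/2599968) = (3 + 20)*(-5/2599968) = 23*(-5/2599968) = -115/2599968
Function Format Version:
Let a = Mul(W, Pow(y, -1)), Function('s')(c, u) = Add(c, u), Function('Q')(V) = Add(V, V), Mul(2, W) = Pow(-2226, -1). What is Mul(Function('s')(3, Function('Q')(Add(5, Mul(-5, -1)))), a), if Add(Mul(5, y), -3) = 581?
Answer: Rational(-115, 2599968) ≈ -4.4231e-5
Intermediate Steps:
y = Rational(584, 5) (y = Add(Rational(3, 5), Mul(Rational(1, 5), 581)) = Add(Rational(3, 5), Rational(581, 5)) = Rational(584, 5) ≈ 116.80)
W = Rational(-1, 4452) (W = Mul(Rational(1, 2), Pow(-2226, -1)) = Mul(Rational(1, 2), Rational(-1, 2226)) = Rational(-1, 4452) ≈ -0.00022462)
Function('Q')(V) = Mul(2, V)
a = Rational(-5, 2599968) (a = Mul(Rational(-1, 4452), Pow(Rational(584, 5), -1)) = Mul(Rational(-1, 4452), Rational(5, 584)) = Rational(-5, 2599968) ≈ -1.9231e-6)
Mul(Function('s')(3, Function('Q')(Add(5, Mul(-5, -1)))), a) = Mul(Add(3, Mul(2, Add(5, Mul(-5, -1)))), Rational(-5, 2599968)) = Mul(Add(3, Mul(2, Add(5, 5))), Rational(-5, 2599968)) = Mul(Add(3, Mul(2, 10)), Rational(-5, 2599968)) = Mul(Add(3, 20), Rational(-5, 2599968)) = Mul(23, Rational(-5, 2599968)) = Rational(-115, 2599968)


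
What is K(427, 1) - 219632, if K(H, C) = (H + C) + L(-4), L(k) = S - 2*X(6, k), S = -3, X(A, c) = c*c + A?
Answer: -219251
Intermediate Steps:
X(A, c) = A + c² (X(A, c) = c² + A = A + c²)
L(k) = -15 - 2*k² (L(k) = -3 - 2*(6 + k²) = -3 + (-12 - 2*k²) = -15 - 2*k²)
K(H, C) = -47 + C + H (K(H, C) = (H + C) + (-15 - 2*(-4)²) = (C + H) + (-15 - 2*16) = (C + H) + (-15 - 32) = (C + H) - 47 = -47 + C + H)
K(427, 1) - 219632 = (-47 + 1 + 427) - 219632 = 381 - 219632 = -219251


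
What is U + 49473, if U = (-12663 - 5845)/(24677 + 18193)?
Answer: 1060444501/21435 ≈ 49473.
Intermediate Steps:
U = -9254/21435 (U = -18508/42870 = -18508*1/42870 = -9254/21435 ≈ -0.43172)
U + 49473 = -9254/21435 + 49473 = 1060444501/21435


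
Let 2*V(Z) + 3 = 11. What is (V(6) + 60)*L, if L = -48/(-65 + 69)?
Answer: -768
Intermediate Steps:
V(Z) = 4 (V(Z) = -3/2 + (½)*11 = -3/2 + 11/2 = 4)
L = -12 (L = -48/4 = -48*¼ = -12)
(V(6) + 60)*L = (4 + 60)*(-12) = 64*(-12) = -768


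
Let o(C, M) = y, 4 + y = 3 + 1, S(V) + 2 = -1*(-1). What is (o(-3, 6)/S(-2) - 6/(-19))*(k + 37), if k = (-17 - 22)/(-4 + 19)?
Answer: 1032/95 ≈ 10.863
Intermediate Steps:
S(V) = -1 (S(V) = -2 - 1*(-1) = -2 + 1 = -1)
y = 0 (y = -4 + (3 + 1) = -4 + 4 = 0)
o(C, M) = 0
k = -13/5 (k = -39/15 = -39*1/15 = -13/5 ≈ -2.6000)
(o(-3, 6)/S(-2) - 6/(-19))*(k + 37) = (0/(-1) - 6/(-19))*(-13/5 + 37) = (0*(-1) - 6*(-1/19))*(172/5) = (0 + 6/19)*(172/5) = (6/19)*(172/5) = 1032/95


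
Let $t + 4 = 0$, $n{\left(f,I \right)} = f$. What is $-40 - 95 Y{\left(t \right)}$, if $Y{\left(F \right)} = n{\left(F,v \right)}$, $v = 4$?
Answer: $340$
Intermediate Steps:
$t = -4$ ($t = -4 + 0 = -4$)
$Y{\left(F \right)} = F$
$-40 - 95 Y{\left(t \right)} = -40 - -380 = -40 + 380 = 340$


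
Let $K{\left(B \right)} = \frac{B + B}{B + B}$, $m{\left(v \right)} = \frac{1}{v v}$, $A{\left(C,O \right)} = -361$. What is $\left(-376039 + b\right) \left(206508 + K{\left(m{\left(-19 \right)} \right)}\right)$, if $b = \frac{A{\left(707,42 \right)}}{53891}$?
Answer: $- \frac{4184929275777990}{53891} \approx -7.7655 \cdot 10^{10}$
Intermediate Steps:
$m{\left(v \right)} = \frac{1}{v^{2}}$
$K{\left(B \right)} = 1$ ($K{\left(B \right)} = \frac{2 B}{2 B} = 2 B \frac{1}{2 B} = 1$)
$b = - \frac{361}{53891} \approx -0.0066987$
$\left(-376039 + b\right) \left(206508 + K{\left(m{\left(-19 \right)} \right)}\right) = \left(-376039 - \frac{361}{53891}\right) \left(206508 + 1\right) = \left(- \frac{20265118110}{53891}\right) 206509 = - \frac{4184929275777990}{53891}$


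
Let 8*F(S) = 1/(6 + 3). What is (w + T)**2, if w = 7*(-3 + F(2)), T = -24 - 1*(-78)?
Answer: 5678689/5184 ≈ 1095.4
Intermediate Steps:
T = 54 (T = -24 + 78 = 54)
F(S) = 1/72 (F(S) = 1/(8*(6 + 3)) = (1/8)/9 = (1/8)*(1/9) = 1/72)
w = -1505/72 (w = 7*(-3 + 1/72) = 7*(-215/72) = -1505/72 ≈ -20.903)
(w + T)**2 = (-1505/72 + 54)**2 = (2383/72)**2 = 5678689/5184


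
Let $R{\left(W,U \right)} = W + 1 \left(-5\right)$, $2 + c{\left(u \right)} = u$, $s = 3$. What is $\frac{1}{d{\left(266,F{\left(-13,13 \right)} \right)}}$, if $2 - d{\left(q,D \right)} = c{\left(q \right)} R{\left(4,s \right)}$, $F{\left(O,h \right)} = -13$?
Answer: $\frac{1}{266} \approx 0.0037594$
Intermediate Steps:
$c{\left(u \right)} = -2 + u$
$R{\left(W,U \right)} = -5 + W$ ($R{\left(W,U \right)} = W - 5 = -5 + W$)
$d{\left(q,D \right)} = q$ ($d{\left(q,D \right)} = 2 - \left(-2 + q\right) \left(-5 + 4\right) = 2 - \left(-2 + q\right) \left(-1\right) = 2 - \left(2 - q\right) = 2 + \left(-2 + q\right) = q$)
$\frac{1}{d{\left(266,F{\left(-13,13 \right)} \right)}} = \frac{1}{266}$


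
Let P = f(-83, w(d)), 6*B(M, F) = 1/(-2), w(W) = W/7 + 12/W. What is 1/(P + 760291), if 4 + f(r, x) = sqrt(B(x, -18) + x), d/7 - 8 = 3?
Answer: 702505188/534105561858725 - 2*sqrt(2363361)/534105561858725 ≈ 1.3153e-6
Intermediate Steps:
d = 77 (d = 56 + 7*3 = 56 + 21 = 77)
w(W) = 12/W + W/7 (w(W) = W*(1/7) + 12/W = W/7 + 12/W = 12/W + W/7)
B(M, F) = -1/12 (B(M, F) = (1/6)/(-2) = (1/6)*(-1/2) = -1/12)
f(r, x) = -4 + sqrt(-1/12 + x)
P = -4 + sqrt(2363361)/462 (P = -4 + sqrt(-3 + 36*(12/77 + (1/7)*77))/6 = -4 + sqrt(-3 + 36*(12*(1/77) + 11))/6 = -4 + sqrt(-3 + 36*(12/77 + 11))/6 = -4 + sqrt(-3 + 36*(859/77))/6 = -4 + sqrt(-3 + 30924/77)/6 = -4 + sqrt(30693/77)/6 = -4 + (sqrt(2363361)/77)/6 = -4 + sqrt(2363361)/462 ≈ -0.67246)
1/(P + 760291) = 1/((-4 + sqrt(2363361)/462) + 760291) = 1/(760287 + sqrt(2363361)/462)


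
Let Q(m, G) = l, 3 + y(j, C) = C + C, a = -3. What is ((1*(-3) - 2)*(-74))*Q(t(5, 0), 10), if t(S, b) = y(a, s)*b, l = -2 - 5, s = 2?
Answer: -2590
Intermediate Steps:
y(j, C) = -3 + 2*C (y(j, C) = -3 + (C + C) = -3 + 2*C)
l = -7
t(S, b) = b (t(S, b) = (-3 + 2*2)*b = (-3 + 4)*b = 1*b = b)
Q(m, G) = -7
((1*(-3) - 2)*(-74))*Q(t(5, 0), 10) = ((1*(-3) - 2)*(-74))*(-7) = ((-3 - 2)*(-74))*(-7) = -5*(-74)*(-7) = 370*(-7) = -2590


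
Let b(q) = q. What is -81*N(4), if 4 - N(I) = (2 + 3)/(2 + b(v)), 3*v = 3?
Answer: -189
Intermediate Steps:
v = 1 (v = (⅓)*3 = 1)
N(I) = 7/3 (N(I) = 4 - (2 + 3)/(2 + 1) = 4 - 5/3 = 7/3)
-81*N(4) = -81*7/3 = -189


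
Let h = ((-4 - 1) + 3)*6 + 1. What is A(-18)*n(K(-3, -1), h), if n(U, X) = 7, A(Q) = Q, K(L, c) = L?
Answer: -126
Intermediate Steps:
h = -11 (h = (-5 + 3)*6 + 1 = -2*6 + 1 = -12 + 1 = -11)
A(-18)*n(K(-3, -1), h) = -18*7 = -126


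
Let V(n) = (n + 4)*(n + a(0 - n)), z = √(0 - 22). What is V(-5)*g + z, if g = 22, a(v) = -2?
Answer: 154 + I*√22 ≈ 154.0 + 4.6904*I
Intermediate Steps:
z = I*√22 (z = √(-22) = I*√22 ≈ 4.6904*I)
V(n) = (-2 + n)*(4 + n) (V(n) = (n + 4)*(n - 2) = (4 + n)*(-2 + n) = (-2 + n)*(4 + n))
V(-5)*g + z = (-8 + (-5)² + 2*(-5))*22 + I*√22 = (-8 + 25 - 10)*22 + I*√22 = 7*22 + I*√22 = 154 + I*√22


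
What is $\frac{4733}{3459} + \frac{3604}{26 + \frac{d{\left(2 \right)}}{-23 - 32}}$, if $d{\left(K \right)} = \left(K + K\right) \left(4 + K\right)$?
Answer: $\frac{346148789}{2431677} \approx 142.35$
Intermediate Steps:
$d{\left(K \right)} = 2 K \left(4 + K\right)$
$\frac{4733}{3459} + \frac{3604}{26 + \frac{d{\left(2 \right)}}{-23 - 32}} = \frac{4733}{3459} + \frac{3604}{26 + \frac{2 \cdot 2 \left(4 + 2\right)}{-23 - 32}} = 4733 \cdot \frac{1}{3459} + \frac{3604}{26 + \frac{2 \cdot 2 \cdot 6}{-55}} = \frac{4733}{3459} + \frac{3604}{26 - \frac{24}{55}} = \frac{4733}{3459} + \frac{3604}{\frac{1406}{55}} = \frac{4733}{3459} + 3604 \cdot \frac{55}{1406} = \frac{4733}{3459} + \frac{99110}{703} = \frac{346148789}{2431677}$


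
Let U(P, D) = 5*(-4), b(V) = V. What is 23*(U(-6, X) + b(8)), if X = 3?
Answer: -276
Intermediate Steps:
U(P, D) = -20
23*(U(-6, X) + b(8)) = 23*(-20 + 8) = 23*(-12) = -276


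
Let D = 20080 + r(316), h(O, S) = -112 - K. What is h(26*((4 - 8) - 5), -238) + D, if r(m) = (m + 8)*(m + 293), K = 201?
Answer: 217083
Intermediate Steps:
r(m) = (8 + m)*(293 + m)
h(O, S) = -313 (h(O, S) = -112 - 1*201 = -112 - 201 = -313)
D = 217396 (D = 20080 + (2344 + 316² + 301*316) = 20080 + (2344 + 99856 + 95116) = 20080 + 197316 = 217396)
h(26*((4 - 8) - 5), -238) + D = -313 + 217396 = 217083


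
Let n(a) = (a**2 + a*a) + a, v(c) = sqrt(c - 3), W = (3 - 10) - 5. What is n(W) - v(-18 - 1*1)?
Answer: 276 - I*sqrt(22) ≈ 276.0 - 4.6904*I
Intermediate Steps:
W = -12 (W = -7 - 5 = -12)
v(c) = sqrt(-3 + c)
n(a) = a + 2*a**2 (n(a) = (a**2 + a**2) + a = 2*a**2 + a = a + 2*a**2)
n(W) - v(-18 - 1*1) = -12*(1 + 2*(-12)) - sqrt(-3 + (-18 - 1*1)) = -12*(1 - 24) - sqrt(-3 + (-18 - 1)) = -12*(-23) - sqrt(-3 - 19) = 276 - sqrt(-22) = 276 - I*sqrt(22)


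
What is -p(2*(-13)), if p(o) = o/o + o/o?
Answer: -2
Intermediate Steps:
p(o) = 2 (p(o) = 1 + 1 = 2)
-p(2*(-13)) = -1*2 = -2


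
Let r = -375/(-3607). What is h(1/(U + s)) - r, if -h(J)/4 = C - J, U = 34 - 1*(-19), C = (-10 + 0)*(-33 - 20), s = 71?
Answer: -237060058/111817 ≈ -2120.1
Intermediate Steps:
C = 530 (C = -10*(-53) = 530)
U = 53 (U = 34 + 19 = 53)
h(J) = -2120 + 4*J (h(J) = -4*(530 - J) = -2120 + 4*J)
r = 375/3607 (r = -375*(-1/3607) = 375/3607 ≈ 0.10396)
h(1/(U + s)) - r = (-2120 + 4/(53 + 71)) - 1*375/3607 = (-2120 + 4/124) - 375/3607 = (-2120 + 4*(1/124)) - 375/3607 = (-2120 + 1/31) - 375/3607 = -65719/31 - 375/3607 = -237060058/111817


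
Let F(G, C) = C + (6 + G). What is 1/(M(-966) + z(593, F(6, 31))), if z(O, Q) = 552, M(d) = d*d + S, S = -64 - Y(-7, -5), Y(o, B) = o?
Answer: 1/933651 ≈ 1.0711e-6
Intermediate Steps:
S = -57 (S = -64 - 1*(-7) = -64 + 7 = -57)
F(G, C) = 6 + C + G
M(d) = -57 + d**2 (M(d) = d*d - 57 = d**2 - 57 = -57 + d**2)
1/(M(-966) + z(593, F(6, 31))) = 1/((-57 + (-966)**2) + 552) = 1/((-57 + 933156) + 552) = 1/(933099 + 552) = 1/933651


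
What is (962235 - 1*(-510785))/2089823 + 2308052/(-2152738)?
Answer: -826197013018/2249420692687 ≈ -0.36729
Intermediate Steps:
(962235 - 1*(-510785))/2089823 + 2308052/(-2152738) = (962235 + 510785)*(1/2089823) + 2308052*(-1/2152738) = 1473020*(1/2089823) - 1154026/1076369 = 1473020/2089823 - 1154026/1076369 = -826197013018/2249420692687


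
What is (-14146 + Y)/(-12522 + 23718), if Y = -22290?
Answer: -9109/2799 ≈ -3.2544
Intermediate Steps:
(-14146 + Y)/(-12522 + 23718) = (-14146 - 22290)/(-12522 + 23718) = -36436/11196 = -36436*1/11196 = -9109/2799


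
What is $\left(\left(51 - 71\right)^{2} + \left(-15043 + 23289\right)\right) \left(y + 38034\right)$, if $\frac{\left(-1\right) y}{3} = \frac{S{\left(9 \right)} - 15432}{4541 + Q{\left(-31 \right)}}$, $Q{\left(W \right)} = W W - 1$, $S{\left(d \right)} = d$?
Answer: $\frac{1809359685738}{5501} \approx 3.2891 \cdot 10^{8}$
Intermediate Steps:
$Q{\left(W \right)} = -1 + W^{2}$ ($Q{\left(W \right)} = W^{2} - 1 = -1 + W^{2}$)
$y = \frac{46269}{5501}$ ($y = - 3 \frac{9 - 15432}{4541 - \left(1 - \left(-31\right)^{2}\right)} = - 3 \left(- \frac{15423}{4541 + \left(-1 + 961\right)}\right) = - 3 \left(- \frac{15423}{4541 + 960}\right) = - 3 \left(- \frac{15423}{5501}\right) = - 3 \left(\left(-15423\right) \frac{1}{5501}\right) = \left(-3\right) \left(- \frac{15423}{5501}\right) = \frac{46269}{5501} \approx 8.411$)
$\left(\left(51 - 71\right)^{2} + \left(-15043 + 23289\right)\right) \left(y + 38034\right) = \left(\left(51 - 71\right)^{2} + \left(-15043 + 23289\right)\right) \left(\frac{46269}{5501} + 38034\right) = \left(\left(-20\right)^{2} + 8246\right) \frac{209271303}{5501} = \left(400 + 8246\right) \frac{209271303}{5501} = 8646 \cdot \frac{209271303}{5501} = \frac{1809359685738}{5501}$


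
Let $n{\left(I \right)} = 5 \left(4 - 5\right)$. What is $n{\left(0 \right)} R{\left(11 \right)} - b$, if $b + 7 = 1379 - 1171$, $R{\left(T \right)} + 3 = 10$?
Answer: $-236$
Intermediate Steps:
$n{\left(I \right)} = -5$ ($n{\left(I \right)} = 5 \left(-1\right) = -5$)
$R{\left(T \right)} = 7$ ($R{\left(T \right)} = -3 + 10 = 7$)
$b = 201$ ($b = -7 + \left(1379 - 1171\right) = -7 + 208 = 201$)
$n{\left(0 \right)} R{\left(11 \right)} - b = \left(-5\right) 7 - 201 = -35 - 201 = -236$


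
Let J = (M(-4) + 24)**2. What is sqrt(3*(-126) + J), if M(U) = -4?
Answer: sqrt(22) ≈ 4.6904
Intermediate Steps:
J = 400 (J = (-4 + 24)**2 = 20**2 = 400)
sqrt(3*(-126) + J) = sqrt(3*(-126) + 400) = sqrt(-378 + 400) = sqrt(22)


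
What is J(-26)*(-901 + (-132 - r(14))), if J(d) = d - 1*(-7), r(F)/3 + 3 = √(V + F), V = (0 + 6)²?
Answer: 19456 + 285*√2 ≈ 19859.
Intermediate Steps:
V = 36 (V = 6² = 36)
r(F) = -9 + 3*√(36 + F)
J(d) = 7 + d (J(d) = d + 7 = 7 + d)
J(-26)*(-901 + (-132 - r(14))) = (7 - 26)*(-901 + (-132 - (-9 + 3*√(36 + 14)))) = -19*(-901 + (-132 - (-9 + 3*√50))) = -19*(-901 + (-132 - (-9 + 3*(5*√2)))) = -19*(-901 + (-132 - (-9 + 15*√2))) = -19*(-901 + (-132 + (9 - 15*√2))) = -19*(-901 + (-123 - 15*√2)) = -19*(-1024 - 15*√2) = 19456 + 285*√2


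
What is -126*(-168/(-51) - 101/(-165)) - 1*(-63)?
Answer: -401289/935 ≈ -429.19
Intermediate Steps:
-126*(-168/(-51) - 101/(-165)) - 1*(-63) = -126*(-168*(-1/51) - 101*(-1/165)) + 63 = -126*(56/17 + 101/165) + 63 = -126*10957/2805 + 63 = -460194/935 + 63 = -401289/935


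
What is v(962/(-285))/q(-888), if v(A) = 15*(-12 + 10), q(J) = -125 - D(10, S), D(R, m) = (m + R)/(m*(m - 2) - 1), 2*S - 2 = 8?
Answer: 84/353 ≈ 0.23796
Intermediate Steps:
S = 5 (S = 1 + (½)*8 = 1 + 4 = 5)
D(R, m) = (R + m)/(-1 + m*(-2 + m)) (D(R, m) = (R + m)/(m*(-2 + m) - 1) = (R + m)/(-1 + m*(-2 + m)))
q(J) = -1765/14 (q(J) = -125 - (10 + 5)/(-1 + 5² - 2*5) = -125 - 15/(-1 + 25 - 10) = -125 - 15/14 = -1765/14)
v(A) = -30 (v(A) = 15*(-2) = -30)
v(962/(-285))/q(-888) = -30/(-1765/14) = -30*(-14/1765) = 84/353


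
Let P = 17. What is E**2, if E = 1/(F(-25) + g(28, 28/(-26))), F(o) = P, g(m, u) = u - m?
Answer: 169/24649 ≈ 0.0068563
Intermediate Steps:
F(o) = 17
E = -13/157 (E = 1/(17 + (28/(-26) - 1*28)) = 1/(17 + (28*(-1/26) - 28)) = 1/(17 + (-14/13 - 28)) = 1/(17 - 378/13) = 1/(-157/13) = -13/157 ≈ -0.082803)
E**2 = (-13/157)**2 = 169/24649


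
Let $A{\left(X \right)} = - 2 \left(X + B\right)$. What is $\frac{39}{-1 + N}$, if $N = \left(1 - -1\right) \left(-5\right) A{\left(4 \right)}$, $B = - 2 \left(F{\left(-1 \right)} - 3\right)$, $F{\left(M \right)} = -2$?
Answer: $\frac{13}{93} \approx 0.13978$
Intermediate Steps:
$B = 10$ ($B = - 2 \left(-2 - 3\right) = \left(-2\right) \left(-5\right) = 10$)
$A{\left(X \right)} = -20 - 2 X$ ($A{\left(X \right)} = - 2 \left(X + 10\right) = - 2 \left(10 + X\right) = -20 - 2 X$)
$N = 280$ ($N = \left(1 - -1\right) \left(-5\right) \left(-20 - 8\right) = \left(1 + 1\right) \left(-5\right) \left(-20 - 8\right) = 2 \left(-5\right) \left(-28\right) = \left(-10\right) \left(-28\right) = 280$)
$\frac{39}{-1 + N} = \frac{39}{-1 + 280} = \frac{39}{279} = 39 \cdot \frac{1}{279} = \frac{13}{93}$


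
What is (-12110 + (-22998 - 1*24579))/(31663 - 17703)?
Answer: -59687/13960 ≈ -4.2756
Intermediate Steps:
(-12110 + (-22998 - 1*24579))/(31663 - 17703) = (-12110 + (-22998 - 24579))/13960 = (-12110 - 47577)*(1/13960) = -59687*1/13960 = -59687/13960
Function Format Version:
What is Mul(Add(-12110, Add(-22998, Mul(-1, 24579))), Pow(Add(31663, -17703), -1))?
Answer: Rational(-59687, 13960) ≈ -4.2756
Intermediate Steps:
Mul(Add(-12110, Add(-22998, Mul(-1, 24579))), Pow(Add(31663, -17703), -1)) = Mul(Add(-12110, Add(-22998, -24579)), Pow(13960, -1)) = Mul(Add(-12110, -47577), Rational(1, 13960)) = Mul(-59687, Rational(1, 13960)) = Rational(-59687, 13960)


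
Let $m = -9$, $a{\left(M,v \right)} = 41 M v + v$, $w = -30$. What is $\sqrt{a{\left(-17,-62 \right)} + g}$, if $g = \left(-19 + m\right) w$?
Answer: $6 \sqrt{1222} \approx 209.74$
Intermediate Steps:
$a{\left(M,v \right)} = v + 41 M v$ ($a{\left(M,v \right)} = 41 M v + v = v + 41 M v$)
$g = 840$ ($g = \left(-19 - 9\right) \left(-30\right) = \left(-28\right) \left(-30\right) = 840$)
$\sqrt{a{\left(-17,-62 \right)} + g} = \sqrt{- 62 \left(1 + 41 \left(-17\right)\right) + 840} = \sqrt{- 62 \left(1 - 697\right) + 840} = \sqrt{\left(-62\right) \left(-696\right) + 840} = \sqrt{43152 + 840} = \sqrt{43992} = 6 \sqrt{1222}$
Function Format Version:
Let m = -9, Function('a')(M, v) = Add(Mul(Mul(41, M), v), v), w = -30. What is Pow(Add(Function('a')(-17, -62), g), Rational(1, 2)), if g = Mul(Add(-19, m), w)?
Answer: Mul(6, Pow(1222, Rational(1, 2))) ≈ 209.74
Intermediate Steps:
Function('a')(M, v) = Add(v, Mul(41, M, v)) (Function('a')(M, v) = Add(Mul(41, M, v), v) = Add(v, Mul(41, M, v)))
g = 840 (g = Mul(Add(-19, -9), -30) = Mul(-28, -30) = 840)
Pow(Add(Function('a')(-17, -62), g), Rational(1, 2)) = Pow(Add(Mul(-62, Add(1, Mul(41, -17))), 840), Rational(1, 2)) = Pow(Add(Mul(-62, Add(1, -697)), 840), Rational(1, 2)) = Pow(Add(Mul(-62, -696), 840), Rational(1, 2)) = Pow(Add(43152, 840), Rational(1, 2)) = Pow(43992, Rational(1, 2)) = Mul(6, Pow(1222, Rational(1, 2)))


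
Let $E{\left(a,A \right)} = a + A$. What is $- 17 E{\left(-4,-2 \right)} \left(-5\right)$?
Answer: $-510$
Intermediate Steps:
$E{\left(a,A \right)} = A + a$
$- 17 E{\left(-4,-2 \right)} \left(-5\right) = - 17 \left(-2 - 4\right) \left(-5\right) = \left(-17\right) \left(-6\right) \left(-5\right) = 102 \left(-5\right) = -510$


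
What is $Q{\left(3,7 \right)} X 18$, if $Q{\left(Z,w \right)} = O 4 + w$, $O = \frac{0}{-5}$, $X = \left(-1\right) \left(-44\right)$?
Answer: $5544$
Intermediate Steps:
$X = 44$
$O = 0$ ($O = 0 \left(- \frac{1}{5}\right) = 0$)
$Q{\left(Z,w \right)} = w$ ($Q{\left(Z,w \right)} = 0 \cdot 4 + w = 0 + w = w$)
$Q{\left(3,7 \right)} X 18 = 7 \cdot 44 \cdot 18 = 308 \cdot 18 = 5544$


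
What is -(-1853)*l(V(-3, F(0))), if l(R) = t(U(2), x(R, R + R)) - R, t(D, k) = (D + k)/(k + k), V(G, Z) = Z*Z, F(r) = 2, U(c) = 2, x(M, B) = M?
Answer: -24089/4 ≈ -6022.3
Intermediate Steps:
V(G, Z) = Z²
t(D, k) = (D + k)/(2*k) (t(D, k) = (D + k)/((2*k)) = (D + k)*(1/(2*k)) = (D + k)/(2*k))
l(R) = -R + (2 + R)/(2*R) (l(R) = (2 + R)/(2*R) - R = -R + (2 + R)/(2*R))
-(-1853)*l(V(-3, F(0))) = -(-1853)*(½ + 1/(2²) - 1*2²) = -(-1853)*(½ + 1/4 - 1*4) = -(-1853)*(½ + ¼ - 4) = -(-1853)*(-13)/4 = -1*24089/4 = -24089/4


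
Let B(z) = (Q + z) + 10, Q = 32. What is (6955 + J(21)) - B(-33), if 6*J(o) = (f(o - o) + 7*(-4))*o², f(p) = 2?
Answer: 5035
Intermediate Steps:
B(z) = 42 + z (B(z) = (32 + z) + 10 = 42 + z)
J(o) = -13*o²/3 (J(o) = ((2 + 7*(-4))*o²)/6 = ((2 - 28)*o²)/6 = (-26*o²)/6 = -13*o²/3)
(6955 + J(21)) - B(-33) = (6955 - 13/3*21²) - (42 - 33) = (6955 - 13/3*441) - 1*9 = (6955 - 1911) - 9 = 5044 - 9 = 5035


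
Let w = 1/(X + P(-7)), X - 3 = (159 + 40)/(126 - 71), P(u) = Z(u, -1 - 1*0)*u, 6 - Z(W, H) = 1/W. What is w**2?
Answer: 3025/4004001 ≈ 0.00075549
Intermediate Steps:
Z(W, H) = 6 - 1/W
P(u) = u*(6 - 1/u) (P(u) = (6 - 1/u)*u = u*(6 - 1/u))
X = 364/55 (X = 3 + (159 + 40)/(126 - 71) = 3 + 199/55 = 364/55 ≈ 6.6182)
w = -55/2001 (w = 1/(364/55 + (-1 + 6*(-7))) = 1/(364/55 + (-1 - 42)) = 1/(364/55 - 43) = 1/(-2001/55) = -55/2001 ≈ -0.027486)
w**2 = (-55/2001)**2 = 3025/4004001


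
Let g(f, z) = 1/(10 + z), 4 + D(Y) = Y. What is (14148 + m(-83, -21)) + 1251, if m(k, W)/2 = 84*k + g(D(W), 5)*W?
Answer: 7261/5 ≈ 1452.2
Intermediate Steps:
D(Y) = -4 + Y
m(k, W) = 168*k + 2*W/15 (m(k, W) = 2*(84*k + W/(10 + 5)) = 2*(84*k + W/15) = 168*k + 2*W/15)
(14148 + m(-83, -21)) + 1251 = (14148 + (168*(-83) + (2/15)*(-21))) + 1251 = (14148 + (-13944 - 14/5)) + 1251 = (14148 - 69734/5) + 1251 = 1006/5 + 1251 = 7261/5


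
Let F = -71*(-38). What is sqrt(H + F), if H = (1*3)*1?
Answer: sqrt(2701) ≈ 51.971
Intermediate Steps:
F = 2698
H = 3 (H = 3*1 = 3)
sqrt(H + F) = sqrt(3 + 2698) = sqrt(2701)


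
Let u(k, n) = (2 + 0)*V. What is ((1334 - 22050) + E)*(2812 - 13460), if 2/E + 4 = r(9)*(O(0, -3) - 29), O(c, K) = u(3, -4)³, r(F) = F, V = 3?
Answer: 370360460976/1679 ≈ 2.2058e+8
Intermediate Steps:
u(k, n) = 6 (u(k, n) = (2 + 0)*3 = 2*3 = 6)
O(c, K) = 216 (O(c, K) = 6³ = 216)
E = 2/1679 (E = 2/(-4 + 9*(216 - 29)) = 2/(-4 + 9*187) = 2/(-4 + 1683) = 2/1679 ≈ 0.0011912)
((1334 - 22050) + E)*(2812 - 13460) = ((1334 - 22050) + 2/1679)*(2812 - 13460) = (-20716 + 2/1679)*(-10648) = -34782162/1679*(-10648) = 370360460976/1679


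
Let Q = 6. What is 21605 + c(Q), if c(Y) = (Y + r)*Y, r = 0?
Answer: 21641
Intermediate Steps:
c(Y) = Y² (c(Y) = (Y + 0)*Y = Y*Y = Y²)
21605 + c(Q) = 21605 + 6² = 21605 + 36 = 21641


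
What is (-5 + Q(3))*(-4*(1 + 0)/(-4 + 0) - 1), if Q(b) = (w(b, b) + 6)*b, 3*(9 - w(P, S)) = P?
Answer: 0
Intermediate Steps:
w(P, S) = 9 - P/3
Q(b) = b*(15 - b/3) (Q(b) = ((9 - b/3) + 6)*b = (15 - b/3)*b = b*(15 - b/3))
(-5 + Q(3))*(-4*(1 + 0)/(-4 + 0) - 1) = (-5 + (1/3)*3*(45 - 1*3))*(-4*(1 + 0)/(-4 + 0) - 1) = (-5 + (1/3)*3*(45 - 3))*(-4/(-4) - 1) = (-5 + (1/3)*3*42)*(-4*(-1)/4 - 1) = (-5 + 42)*(-4*(-1/4) - 1) = 37*(1 - 1) = 37*0 = 0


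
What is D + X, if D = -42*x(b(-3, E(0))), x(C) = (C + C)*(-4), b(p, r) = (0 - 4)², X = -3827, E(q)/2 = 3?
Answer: 1549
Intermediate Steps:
E(q) = 6 (E(q) = 2*3 = 6)
b(p, r) = 16 (b(p, r) = (-4)² = 16)
x(C) = -8*C (x(C) = (2*C)*(-4) = -8*C)
D = 5376 (D = -(-336)*16 = -42*(-128) = 5376)
D + X = 5376 - 3827 = 1549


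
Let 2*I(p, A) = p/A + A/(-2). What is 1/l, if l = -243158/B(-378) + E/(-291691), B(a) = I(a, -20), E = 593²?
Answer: -84298699/1418641630121 ≈ -5.9422e-5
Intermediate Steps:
I(p, A) = -A/4 + p/(2*A) (I(p, A) = (p/A + A/(-2))/2 = (p/A + A*(-½))/2 = (p/A - A/2)/2 = (-A/2 + p/A)/2 = -A/4 + p/(2*A))
E = 351649
B(a) = 5 - a/40 (B(a) = -¼*(-20) + (½)*a/(-20) = 5 + (½)*a*(-1/20) = 5 - a/40)
l = -1418641630121/84298699 (l = -243158/(5 - 1/40*(-378)) + 351649/(-291691) = -243158/(5 + 189/20) + 351649*(-1/291691) = -243158/289/20 - 351649/291691 = -243158*20/289 - 351649/291691 = -4863160/289 - 351649/291691 = -1418641630121/84298699 ≈ -16829.)
1/l = 1/(-1418641630121/84298699) = -84298699/1418641630121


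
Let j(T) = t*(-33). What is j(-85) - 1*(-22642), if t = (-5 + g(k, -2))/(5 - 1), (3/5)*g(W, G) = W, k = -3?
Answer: 45449/2 ≈ 22725.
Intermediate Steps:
g(W, G) = 5*W/3
t = -5/2 (t = (-5 + (5/3)*(-3))/(5 - 1) = (-5 - 5)/4 = -10*¼ = -5/2 ≈ -2.5000)
j(T) = 165/2 (j(T) = -5/2*(-33) = 165/2)
j(-85) - 1*(-22642) = 165/2 - 1*(-22642) = 165/2 + 22642 = 45449/2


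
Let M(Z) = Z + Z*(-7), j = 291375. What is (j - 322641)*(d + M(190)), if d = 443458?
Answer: -13829514588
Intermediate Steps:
M(Z) = -6*Z (M(Z) = Z - 7*Z = -6*Z)
(j - 322641)*(d + M(190)) = (291375 - 322641)*(443458 - 6*190) = -31266*(443458 - 1140) = -31266*442318 = -13829514588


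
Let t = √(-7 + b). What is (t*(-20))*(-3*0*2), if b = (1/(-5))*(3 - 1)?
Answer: 0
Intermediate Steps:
b = -⅖ (b = (1*(-⅕))*2 = -⅕*2 = -⅖ ≈ -0.40000)
t = I*√185/5 (t = √(-7 - ⅖) = √(-37/5) = I*√185/5 ≈ 2.7203*I)
(t*(-20))*(-3*0*2) = ((I*√185/5)*(-20))*(-3*0*2) = (-4*I*√185)*(0*2) = -4*I*√185*0 = 0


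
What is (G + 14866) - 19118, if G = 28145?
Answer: 23893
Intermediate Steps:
(G + 14866) - 19118 = (28145 + 14866) - 19118 = 43011 - 19118 = 23893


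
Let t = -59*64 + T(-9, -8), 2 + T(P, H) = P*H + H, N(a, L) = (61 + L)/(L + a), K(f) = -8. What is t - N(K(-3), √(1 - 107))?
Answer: -315499/85 + 69*I*√106/170 ≈ -3711.8 + 4.1788*I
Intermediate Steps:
N(a, L) = (61 + L)/(L + a)
T(P, H) = -2 + H + H*P (T(P, H) = -2 + (P*H + H) = -2 + (H*P + H) = -2 + (H + H*P) = -2 + H + H*P)
t = -3714 (t = -59*64 + (-2 - 8 - 8*(-9)) = -3776 + (-2 - 8 + 72) = -3776 + 62 = -3714)
t - N(K(-3), √(1 - 107)) = -3714 - (61 + √(1 - 107))/(√(1 - 107) - 8) = -3714 - (61 + √(-106))/(√(-106) - 8) = -3714 - (61 + I*√106)/(I*√106 - 8) = -3714 - (61 + I*√106)/(-8 + I*√106)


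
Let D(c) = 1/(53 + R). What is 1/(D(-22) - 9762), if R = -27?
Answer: -26/253811 ≈ -0.00010244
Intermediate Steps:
D(c) = 1/26 (D(c) = 1/(53 - 27) = 1/26)
1/(D(-22) - 9762) = 1/(1/26 - 9762) = 1/(-253811/26) = -26/253811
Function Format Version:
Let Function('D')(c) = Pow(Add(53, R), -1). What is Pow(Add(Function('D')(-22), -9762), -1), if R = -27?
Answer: Rational(-26, 253811) ≈ -0.00010244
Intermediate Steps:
Function('D')(c) = Rational(1, 26) (Function('D')(c) = Pow(Add(53, -27), -1) = Pow(26, -1) = Rational(1, 26))
Pow(Add(Function('D')(-22), -9762), -1) = Pow(Add(Rational(1, 26), -9762), -1) = Pow(Rational(-253811, 26), -1) = Rational(-26, 253811)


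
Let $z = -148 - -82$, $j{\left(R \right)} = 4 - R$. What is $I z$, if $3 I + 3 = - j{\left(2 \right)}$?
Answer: $110$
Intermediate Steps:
$z = -66$ ($z = -148 + 82 = -66$)
$I = - \frac{5}{3}$ ($I = -1 + \frac{\left(-1\right) \left(4 - 2\right)}{3} = -1 + \frac{\left(-1\right) 2}{3} = -1 + \frac{1}{3} \left(-2\right) = -1 - \frac{2}{3} = - \frac{5}{3} \approx -1.6667$)
$I z = \left(- \frac{5}{3}\right) \left(-66\right) = 110$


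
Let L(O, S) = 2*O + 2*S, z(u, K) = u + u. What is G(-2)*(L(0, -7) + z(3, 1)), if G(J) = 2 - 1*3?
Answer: 8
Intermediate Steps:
z(u, K) = 2*u
G(J) = -1 (G(J) = 2 - 3 = -1)
G(-2)*(L(0, -7) + z(3, 1)) = -((2*0 + 2*(-7)) + 2*3) = -((0 - 14) + 6) = -(-14 + 6) = -1*(-8) = 8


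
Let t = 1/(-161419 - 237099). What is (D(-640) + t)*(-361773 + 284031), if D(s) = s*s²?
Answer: 4060818486853670871/199259 ≈ 2.0380e+13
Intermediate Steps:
t = -1/398518 (t = 1/(-398518) = -1/398518 ≈ -2.5093e-6)
D(s) = s³
(D(-640) + t)*(-361773 + 284031) = ((-640)³ - 1/398518)*(-361773 + 284031) = (-262144000 - 1/398518)*(-77742) = -104469102592001/398518*(-77742) = 4060818486853670871/199259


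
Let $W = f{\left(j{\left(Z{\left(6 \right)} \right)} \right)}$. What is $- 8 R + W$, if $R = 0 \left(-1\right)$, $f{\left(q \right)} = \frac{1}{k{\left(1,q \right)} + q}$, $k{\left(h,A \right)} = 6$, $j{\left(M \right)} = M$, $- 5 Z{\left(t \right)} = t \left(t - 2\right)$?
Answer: $\frac{5}{6} \approx 0.83333$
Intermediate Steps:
$Z{\left(t \right)} = - \frac{t \left(-2 + t\right)}{5}$ ($Z{\left(t \right)} = - \frac{t \left(t - 2\right)}{5} = - \frac{t \left(-2 + t\right)}{5}$)
$f{\left(q \right)} = \frac{1}{6 + q}$
$R = 0$
$W = \frac{5}{6}$ ($W = \frac{1}{6 + \frac{1}{5} \cdot 6 \left(2 - 6\right)} = \frac{1}{6 + \frac{1}{5} \cdot 6 \left(-4\right)} = \frac{1}{6 - \frac{24}{5}} = \frac{1}{\frac{6}{5}} = \frac{5}{6} \approx 0.83333$)
$- 8 R + W = \left(-8\right) 0 + \frac{5}{6} = 0 + \frac{5}{6} = \frac{5}{6}$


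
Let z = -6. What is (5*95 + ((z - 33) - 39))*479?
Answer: 190163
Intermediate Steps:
(5*95 + ((z - 33) - 39))*479 = (5*95 + ((-6 - 33) - 39))*479 = (475 + (-39 - 39))*479 = (475 - 78)*479 = 397*479 = 190163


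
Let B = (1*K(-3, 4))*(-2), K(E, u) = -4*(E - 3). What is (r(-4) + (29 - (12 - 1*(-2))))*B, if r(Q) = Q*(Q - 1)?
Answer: -1680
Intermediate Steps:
K(E, u) = 12 - 4*E (K(E, u) = -4*(-3 + E) = 12 - 4*E)
r(Q) = Q*(-1 + Q)
B = -48 (B = (1*(12 - 4*(-3)))*(-2) = (1*(12 + 12))*(-2) = (1*24)*(-2) = 24*(-2) = -48)
(r(-4) + (29 - (12 - 1*(-2))))*B = (-4*(-1 - 4) + (29 - (12 - 1*(-2))))*(-48) = (-4*(-5) + (29 - (12 + 2)))*(-48) = (20 + (29 - 1*14))*(-48) = (20 + (29 - 14))*(-48) = (20 + 15)*(-48) = 35*(-48) = -1680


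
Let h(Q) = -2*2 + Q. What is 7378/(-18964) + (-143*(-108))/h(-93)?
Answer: -146797841/919754 ≈ -159.61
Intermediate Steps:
h(Q) = -4 + Q
7378/(-18964) + (-143*(-108))/h(-93) = 7378/(-18964) + (-143*(-108))/(-4 - 93) = 7378*(-1/18964) + 15444/(-97) = -3689/9482 + 15444*(-1/97) = -3689/9482 - 15444/97 = -146797841/919754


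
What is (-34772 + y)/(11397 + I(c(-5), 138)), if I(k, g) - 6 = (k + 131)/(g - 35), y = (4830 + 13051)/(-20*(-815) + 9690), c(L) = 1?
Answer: -93081759097/30528919590 ≈ -3.0490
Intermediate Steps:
y = 17881/25990 (y = 17881/(16300 + 9690) = 17881/25990 ≈ 0.68799)
I(k, g) = 6 + (131 + k)/(-35 + g) (I(k, g) = 6 + (k + 131)/(g - 35) = 6 + (131 + k)/(-35 + g))
(-34772 + y)/(11397 + I(c(-5), 138)) = (-34772 + 17881/25990)/(11397 + (-79 + 1 + 6*138)/(-35 + 138)) = -903706399/(25990*(11397 + (-79 + 1 + 828)/103)) = -903706399/(25990*(11397 + (1/103)*750)) = -903706399/(25990*(11397 + 750/103)) = -903706399/(25990*1174641/103) = -903706399/25990*103/1174641 = -93081759097/30528919590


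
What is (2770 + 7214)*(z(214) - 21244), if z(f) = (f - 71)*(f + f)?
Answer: 398960640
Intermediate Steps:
z(f) = 2*f*(-71 + f) (z(f) = (-71 + f)*(2*f) = 2*f*(-71 + f))
(2770 + 7214)*(z(214) - 21244) = (2770 + 7214)*(2*214*(-71 + 214) - 21244) = 9984*(2*214*143 - 21244) = 9984*(61204 - 21244) = 9984*39960 = 398960640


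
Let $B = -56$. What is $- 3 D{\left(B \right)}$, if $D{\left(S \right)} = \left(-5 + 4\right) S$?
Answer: $-168$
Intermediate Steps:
$D{\left(S \right)} = - S$
$- 3 D{\left(B \right)} = - 3 \left(\left(-1\right) \left(-56\right)\right) = \left(-3\right) 56 = -168$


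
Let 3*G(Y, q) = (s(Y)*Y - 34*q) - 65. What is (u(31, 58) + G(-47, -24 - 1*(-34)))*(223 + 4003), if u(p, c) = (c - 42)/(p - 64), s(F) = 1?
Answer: -21079288/33 ≈ -6.3877e+5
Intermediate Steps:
u(p, c) = (-42 + c)/(-64 + p)
G(Y, q) = -65/3 - 34*q/3 + Y/3 (G(Y, q) = ((1*Y - 34*q) - 65)/3 = ((Y - 34*q) - 65)/3 = (-65 + Y - 34*q)/3 = -65/3 - 34*q/3 + Y/3)
(u(31, 58) + G(-47, -24 - 1*(-34)))*(223 + 4003) = ((-42 + 58)/(-64 + 31) + (-65/3 - 34*(-24 - 1*(-34))/3 + (⅓)*(-47)))*(223 + 4003) = (16/(-33) + (-65/3 - 34*(-24 + 34)/3 - 47/3))*4226 = (-1/33*16 + (-65/3 - 34/3*10 - 47/3))*4226 = (-16/33 + (-65/3 - 340/3 - 47/3))*4226 = (-16/33 - 452/3)*4226 = -4988/33*4226 = -21079288/33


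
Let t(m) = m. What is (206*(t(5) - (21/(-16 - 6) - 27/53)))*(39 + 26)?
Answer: 50460215/583 ≈ 86553.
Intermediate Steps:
(206*(t(5) - (21/(-16 - 6) - 27/53)))*(39 + 26) = (206*(5 - (21/(-16 - 6) - 27/53)))*(39 + 26) = (206*(5 - (21/(-22) - 27*1/53)))*65 = (206*(5 - (21*(-1/22) - 27/53)))*65 = (206*(5 - (-21/22 - 27/53)))*65 = (206*(5 - 1*(-1707/1166)))*65 = (206*(5 + 1707/1166))*65 = (206*(7537/1166))*65 = (776311/583)*65 = 50460215/583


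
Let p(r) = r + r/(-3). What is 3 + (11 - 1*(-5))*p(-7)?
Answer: -215/3 ≈ -71.667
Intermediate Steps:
p(r) = 2*r/3 (p(r) = r + r*(-⅓) = r - r/3 = 2*r/3)
3 + (11 - 1*(-5))*p(-7) = 3 + (11 - 1*(-5))*((⅔)*(-7)) = 3 + (11 + 5)*(-14/3) = 3 + 16*(-14/3) = 3 - 224/3 = -215/3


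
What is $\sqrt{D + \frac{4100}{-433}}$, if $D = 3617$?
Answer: $\frac{\sqrt{676372413}}{433} \approx 60.063$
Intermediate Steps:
$\sqrt{D + \frac{4100}{-433}} = \sqrt{3617 + \frac{4100}{-433}} = \sqrt{3617 + 4100 \left(- \frac{1}{433}\right)} = \sqrt{3617 - \frac{4100}{433}} = \sqrt{\frac{1562061}{433}} = \frac{\sqrt{676372413}}{433}$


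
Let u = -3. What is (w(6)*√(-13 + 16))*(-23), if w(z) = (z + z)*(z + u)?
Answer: -828*√3 ≈ -1434.1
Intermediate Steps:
w(z) = 2*z*(-3 + z) (w(z) = (z + z)*(z - 3) = (2*z)*(-3 + z) = 2*z*(-3 + z))
(w(6)*√(-13 + 16))*(-23) = ((2*6*(-3 + 6))*√(-13 + 16))*(-23) = ((2*6*3)*√3)*(-23) = (36*√3)*(-23) = -828*√3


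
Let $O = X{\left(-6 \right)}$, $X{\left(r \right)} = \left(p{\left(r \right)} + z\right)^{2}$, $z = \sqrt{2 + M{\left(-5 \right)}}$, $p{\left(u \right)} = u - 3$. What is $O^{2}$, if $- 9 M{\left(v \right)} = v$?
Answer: $\frac{\left(27 - \sqrt{23}\right)^{4}}{81} \approx 3000.9$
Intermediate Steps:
$M{\left(v \right)} = - \frac{v}{9}$
$p{\left(u \right)} = -3 + u$
$z = \frac{\sqrt{23}}{3}$ ($z = \sqrt{2 - - \frac{5}{9}} = \sqrt{2 + \frac{5}{9}} = \sqrt{\frac{23}{9}} = \frac{\sqrt{23}}{3} \approx 1.5986$)
$X{\left(r \right)} = \left(-3 + r + \frac{\sqrt{23}}{3}\right)^{2}$ ($X{\left(r \right)} = \left(\left(-3 + r\right) + \frac{\sqrt{23}}{3}\right)^{2} = \left(-3 + r + \frac{\sqrt{23}}{3}\right)^{2}$)
$O = \frac{\left(-27 + \sqrt{23}\right)^{2}}{9}$ ($O = \frac{\left(-9 + \sqrt{23} + 3 \left(-6\right)\right)^{2}}{9} = \frac{\left(-9 + \sqrt{23} - 18\right)^{2}}{9} = \frac{\left(-27 + \sqrt{23}\right)^{2}}{9} \approx 54.781$)
$O^{2} = \left(\frac{\left(27 - \sqrt{23}\right)^{2}}{9}\right)^{2} = \frac{\left(27 - \sqrt{23}\right)^{4}}{81}$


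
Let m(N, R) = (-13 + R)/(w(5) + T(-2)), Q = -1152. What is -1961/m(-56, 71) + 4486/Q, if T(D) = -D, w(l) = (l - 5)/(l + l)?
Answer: -1194583/16704 ≈ -71.515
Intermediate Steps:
w(l) = (-5 + l)/(2*l) (w(l) = (-5 + l)/((2*l)) = (-5 + l)*(1/(2*l)) = (-5 + l)/(2*l))
m(N, R) = -13/2 + R/2 (m(N, R) = (-13 + R)/((½)*(-5 + 5)/5 - 1*(-2)) = (-13 + R)/((½)*(⅕)*0 + 2) = (-13 + R)/(0 + 2) = (-13 + R)/2 = (-13 + R)*(½) = -13/2 + R/2)
-1961/m(-56, 71) + 4486/Q = -1961/(-13/2 + (½)*71) + 4486/(-1152) = -1961/(-13/2 + 71/2) + 4486*(-1/1152) = -1961/29 - 2243/576 = -1194583/16704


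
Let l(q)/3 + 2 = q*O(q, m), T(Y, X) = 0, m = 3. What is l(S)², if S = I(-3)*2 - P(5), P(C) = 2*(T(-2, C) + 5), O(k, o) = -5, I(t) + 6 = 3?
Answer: 54756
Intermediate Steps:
I(t) = -3 (I(t) = -6 + 3 = -3)
P(C) = 10 (P(C) = 2*(0 + 5) = 2*5 = 10)
S = -16 (S = -3*2 - 1*10 = -6 - 10 = -16)
l(q) = -6 - 15*q (l(q) = -6 + 3*(q*(-5)) = -6 + 3*(-5*q) = -6 - 15*q)
l(S)² = (-6 - 15*(-16))² = (-6 + 240)² = 234² = 54756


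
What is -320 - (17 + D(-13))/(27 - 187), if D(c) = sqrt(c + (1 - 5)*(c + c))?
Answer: -51183/160 + sqrt(91)/160 ≈ -319.83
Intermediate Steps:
D(c) = sqrt(7)*sqrt(-c) (D(c) = sqrt(c - 8*c) = sqrt(-7*c) = sqrt(7)*sqrt(-c))
-320 - (17 + D(-13))/(27 - 187) = -320 - (17 + sqrt(7)*sqrt(-1*(-13)))/(27 - 187) = -320 - (17 + sqrt(7)*sqrt(13))/(-160) = -320 - (17 + sqrt(91))*(-1)/160 = -320 - (-17/160 - sqrt(91)/160) = -320 + (17/160 + sqrt(91)/160) = -51183/160 + sqrt(91)/160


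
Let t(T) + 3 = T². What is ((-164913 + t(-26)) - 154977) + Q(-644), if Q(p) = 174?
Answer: -319043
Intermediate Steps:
t(T) = -3 + T²
((-164913 + t(-26)) - 154977) + Q(-644) = ((-164913 + (-3 + (-26)²)) - 154977) + 174 = ((-164913 + (-3 + 676)) - 154977) + 174 = ((-164913 + 673) - 154977) + 174 = (-164240 - 154977) + 174 = -319217 + 174 = -319043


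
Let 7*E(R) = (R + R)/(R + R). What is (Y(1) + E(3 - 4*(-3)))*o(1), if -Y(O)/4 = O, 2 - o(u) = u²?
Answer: -27/7 ≈ -3.8571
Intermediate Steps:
o(u) = 2 - u²
Y(O) = -4*O
E(R) = ⅐ (E(R) = ((R + R)/(R + R))/7 = ((2*R)/((2*R)))/7 = ((2*R)*(1/(2*R)))/7 = (⅐)*1 = ⅐)
(Y(1) + E(3 - 4*(-3)))*o(1) = (-4*1 + ⅐)*(2 - 1*1²) = (-4 + ⅐)*(2 - 1*1) = -27*(2 - 1)/7 = -27/7*1 = -27/7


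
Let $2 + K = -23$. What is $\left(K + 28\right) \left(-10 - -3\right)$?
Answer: $-21$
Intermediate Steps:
$K = -25$ ($K = -2 - 23 = -25$)
$\left(K + 28\right) \left(-10 - -3\right) = \left(-25 + 28\right) \left(-10 - -3\right) = 3 \left(-10 + 3\right) = 3 \left(-7\right) = -21$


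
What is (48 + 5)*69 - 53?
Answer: 3604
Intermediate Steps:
(48 + 5)*69 - 53 = 53*69 - 53 = 3657 - 53 = 3604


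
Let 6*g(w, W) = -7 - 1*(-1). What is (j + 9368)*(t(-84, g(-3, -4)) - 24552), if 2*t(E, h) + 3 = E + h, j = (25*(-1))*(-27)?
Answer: -247017628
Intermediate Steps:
g(w, W) = -1 (g(w, W) = (-7 - 1*(-1))/6 = (-7 + 1)/6 = (1/6)*(-6) = -1)
j = 675 (j = -25*(-27) = 675)
t(E, h) = -3/2 + E/2 + h/2 (t(E, h) = -3/2 + (E + h)/2 = -3/2 + (E/2 + h/2) = -3/2 + E/2 + h/2)
(j + 9368)*(t(-84, g(-3, -4)) - 24552) = (675 + 9368)*((-3/2 + (1/2)*(-84) + (1/2)*(-1)) - 24552) = 10043*((-3/2 - 42 - 1/2) - 24552) = 10043*(-44 - 24552) = 10043*(-24596) = -247017628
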